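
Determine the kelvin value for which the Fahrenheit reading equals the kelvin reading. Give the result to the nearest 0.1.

574.6 K

Let K be the kelvin reading. The Fahrenheit reading is F = 1.8·K - 459.67.
Set F = K: 1.8·K - 459.67 = K.
(0.8)·K = 459.67  ⇒  K = 574.6.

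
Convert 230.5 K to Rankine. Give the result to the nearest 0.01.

In Celsius: 230.5 - 273.15 = -42.6500°C.
In Rankine: -42.6500 × 1.8 + 491.67 = 414.90°R.

414.90°R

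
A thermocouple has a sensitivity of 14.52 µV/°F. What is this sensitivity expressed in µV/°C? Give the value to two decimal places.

The quantity depends on a temperature interval, so only the ratio of degree sizes applies; the offset between the scales is irrelevant.
A change of 1°C is a change of 1.8°F, so per °C the value is 14.52 × 1.8 = 26.14.

26.14 µV/°C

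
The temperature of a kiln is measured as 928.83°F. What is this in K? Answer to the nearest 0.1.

771.4 K

In Celsius: (928.83 - 32) × 5/9 = 498.2389°C.
In kelvin: 498.2389 + 273.15 = 771.4 K.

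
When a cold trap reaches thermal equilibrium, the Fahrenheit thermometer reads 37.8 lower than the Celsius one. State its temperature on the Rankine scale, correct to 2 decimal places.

334.62°R

Let x be the Celsius reading; then the Fahrenheit reading is 1.8·x + 32.
(1.8·x + 32) - x = -37.8  ⇒  (0.8)·x = -69.8  ⇒  x = -87.2500°C.
In Rankine: -87.2500 × 1.8 + 491.67 = 334.62°R.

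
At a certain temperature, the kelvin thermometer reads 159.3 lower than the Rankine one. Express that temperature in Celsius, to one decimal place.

-74.0°C

Let x be the Rankine reading; then the kelvin reading is 5/9·x.
(5/9·x) - x = -159.3  ⇒  (-4/9)·x = -159.3  ⇒  x = 358.4250°R.
In Celsius: (358.425 - 491.67) × 5/9 = -74.0°C.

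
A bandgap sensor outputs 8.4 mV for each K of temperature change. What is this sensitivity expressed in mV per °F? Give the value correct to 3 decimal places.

4.667 mV per °F

Since only a temperature interval is involved, the additive offset between the scales drops out.
A change of 1°F is a change of 5/9 K, so per °F the value is 8.4 × 5/9 = 4.667.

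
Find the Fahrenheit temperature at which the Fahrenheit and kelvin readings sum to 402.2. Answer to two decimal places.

94.39°F

Let F be the Fahrenheit reading. The kelvin reading is K = 5/9·F + 255.372.
Require F + K = 402.2: (14/9)·F + 255.372 = 402.2.
F = (402.2 - 255.372) / (14/9) = 94.39.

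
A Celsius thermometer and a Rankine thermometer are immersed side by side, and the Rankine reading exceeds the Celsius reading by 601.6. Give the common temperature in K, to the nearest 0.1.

Let x be the Celsius reading; then the Rankine reading is 1.8·x + 491.67.
(1.8·x + 491.67) - x = 601.6  ⇒  (0.8)·x = 109.93  ⇒  x = 137.4125°C.
In kelvin: 137.4125 + 273.15 = 410.6 K.

410.6 K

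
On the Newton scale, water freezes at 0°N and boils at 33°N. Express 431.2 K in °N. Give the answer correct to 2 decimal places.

52.16°N

First in Celsius: 431.2 - 273.15 = 158.0500°C.
Linearly onto the Newton scale: 0 + (158.0500 / 100) × (33 - 0) = 52.16°N.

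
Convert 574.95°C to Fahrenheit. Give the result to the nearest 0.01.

In Fahrenheit: 574.9500 × 1.8 + 32 = 1066.91°F.

1066.91°F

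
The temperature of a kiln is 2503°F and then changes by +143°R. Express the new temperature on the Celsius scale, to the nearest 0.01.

1452.22°C

Initial temperature in Celsius: (2503 - 32) × 5/9 = 1372.7778°C.
The 143°R change is an interval, so only the factor 5/9 applies: +143 × 5/9 = +79.4444°C.
Final Celsius temperature: 1372.7778 + 79.4444 = 1452.2222°C.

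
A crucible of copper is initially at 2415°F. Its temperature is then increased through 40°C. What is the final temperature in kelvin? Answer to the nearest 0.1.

Initial temperature in Celsius: (2415 - 32) × 5/9 = 1323.8889°C.
Final Celsius temperature: 1323.8889 + 40.0000 = 1363.8889°C.
In kelvin: 1363.8889 + 273.15 = 1637.0 K.

1637.0 K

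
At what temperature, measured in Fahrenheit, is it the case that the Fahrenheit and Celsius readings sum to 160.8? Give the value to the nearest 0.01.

Let F be the Fahrenheit reading. The Celsius reading is C = 5/9·F - 17.7778.
Require F + C = 160.8: (14/9)·F - 17.7778 = 160.8.
F = (160.8 + 17.7778) / (14/9) = 114.80.

114.80°F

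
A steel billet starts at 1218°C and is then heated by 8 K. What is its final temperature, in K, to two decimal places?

The 8 K change is an interval; Kelvin and Celsius degrees are the same size, so ΔC = +8°C.
Final Celsius temperature: 1218.0000 + 8.0000 = 1226.0000°C.
In kelvin: 1226.0000 + 273.15 = 1499.15 K.

1499.15 K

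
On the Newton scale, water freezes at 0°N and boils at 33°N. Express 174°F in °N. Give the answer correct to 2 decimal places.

First in Celsius: (174 - 32) × 5/9 = 78.8889°C.
Linearly onto the Newton scale: 0 + (78.8889 / 100) × (33 - 0) = 26.03°N.

26.03°N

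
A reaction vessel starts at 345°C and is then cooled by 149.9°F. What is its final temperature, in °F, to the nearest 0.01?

503.10°F

The 149.9°F change is an interval, so only the factor 5/9 applies: -149.9 × 5/9 = -83.2778°C.
Final Celsius temperature: 345.0000 - 83.2778 = 261.7222°C.
In Fahrenheit: 261.7222 × 1.8 + 32 = 503.10°F.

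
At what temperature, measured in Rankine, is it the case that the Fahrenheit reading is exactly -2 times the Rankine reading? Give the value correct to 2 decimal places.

Let R be the Rankine reading. The Fahrenheit reading is F = 1·R - 459.67.
Require F = -2·R: 1·R - 459.67 = -2·R.
(3)·R = 459.67  ⇒  R = 153.22.

153.22°R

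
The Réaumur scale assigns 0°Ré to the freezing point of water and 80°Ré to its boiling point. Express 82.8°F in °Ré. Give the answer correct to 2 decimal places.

22.58°Ré

First in Celsius: (82.8 - 32) × 5/9 = 28.2222°C.
Linearly onto the Réaumur scale: 0 + (28.2222 / 100) × (80 - 0) = 22.58°Ré.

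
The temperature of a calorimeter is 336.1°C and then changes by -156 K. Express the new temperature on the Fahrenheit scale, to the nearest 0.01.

The 156 K change is an interval; Kelvin and Celsius degrees are the same size, so ΔC = -156°C.
Final Celsius temperature: 336.1000 - 156.0000 = 180.1000°C.
In Fahrenheit: 180.1000 × 1.8 + 32 = 356.18°F.

356.18°F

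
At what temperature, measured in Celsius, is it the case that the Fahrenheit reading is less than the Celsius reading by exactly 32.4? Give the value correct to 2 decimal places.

Let C be the Celsius reading. The Fahrenheit reading is F = 1.8·C + 32.
Require F - C = -32.4: (0.8)·C + 32 = -32.4.
C = (-32.4 - 32) / (0.8) = -80.50.

-80.50°C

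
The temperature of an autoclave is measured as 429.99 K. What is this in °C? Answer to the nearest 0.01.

In Celsius: 429.99 - 273.15 = 156.8400°C.

156.84°C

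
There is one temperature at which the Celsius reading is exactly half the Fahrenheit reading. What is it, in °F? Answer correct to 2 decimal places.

320.00°F

Let F be the Fahrenheit reading. The Celsius reading is C = 5/9·F - 17.7778.
Require C = 0.5·F: 5/9·F - 17.7778 = 0.5·F.
(1/18)·F = 17.7778  ⇒  F = 320.00.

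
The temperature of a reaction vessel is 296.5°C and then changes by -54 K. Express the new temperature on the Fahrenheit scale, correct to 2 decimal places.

468.50°F

The 54 K change is an interval; Kelvin and Celsius degrees are the same size, so ΔC = -54°C.
Final Celsius temperature: 296.5000 - 54.0000 = 242.5000°C.
In Fahrenheit: 242.5000 × 1.8 + 32 = 468.50°F.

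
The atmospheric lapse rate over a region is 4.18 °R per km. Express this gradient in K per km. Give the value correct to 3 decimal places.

The quantity depends on a temperature interval, so only the ratio of degree sizes applies; the offset between the scales is irrelevant.
A change of 1°R is a change of 5/9 K, so 4.18 × 5/9 = 2.322.

2.322 K/km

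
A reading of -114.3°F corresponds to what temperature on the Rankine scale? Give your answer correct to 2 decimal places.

In Celsius: (-114.3 - 32) × 5/9 = -81.2778°C.
In Rankine: -81.2778 × 1.8 + 491.67 = 345.37°R.

345.37°R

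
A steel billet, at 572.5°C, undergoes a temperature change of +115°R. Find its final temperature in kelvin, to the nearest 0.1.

The 115°R change is an interval, so only the factor 5/9 applies: +115 × 5/9 = +63.8889°C.
Final Celsius temperature: 572.5000 + 63.8889 = 636.3889°C.
In kelvin: 636.3889 + 273.15 = 909.5 K.

909.5 K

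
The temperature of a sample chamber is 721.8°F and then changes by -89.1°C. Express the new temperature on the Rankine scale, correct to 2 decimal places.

Initial temperature in Celsius: (721.8 - 32) × 5/9 = 383.2222°C.
Final Celsius temperature: 383.2222 - 89.1000 = 294.1222°C.
In Rankine: 294.1222 × 1.8 + 491.67 = 1021.09°R.

1021.09°R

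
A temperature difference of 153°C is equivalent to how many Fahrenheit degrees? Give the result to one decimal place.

For a temperature interval the offset drops out; only the factor 1.8 applies.
153 × 1.8 = 275.4.

275.4°F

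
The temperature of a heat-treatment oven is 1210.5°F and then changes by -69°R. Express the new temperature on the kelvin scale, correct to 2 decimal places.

Initial temperature in Celsius: (1210.5 - 32) × 5/9 = 654.7222°C.
The 69°R change is an interval, so only the factor 5/9 applies: -69 × 5/9 = -38.3333°C.
Final Celsius temperature: 654.7222 - 38.3333 = 616.3889°C.
In kelvin: 616.3889 + 273.15 = 889.54 K.

889.54 K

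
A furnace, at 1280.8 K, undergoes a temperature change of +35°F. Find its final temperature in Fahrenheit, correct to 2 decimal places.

1880.77°F

Initial temperature in Celsius: 1280.8 - 273.15 = 1007.6500°C.
The 35°F change is an interval, so only the factor 5/9 applies: +35 × 5/9 = +19.4444°C.
Final Celsius temperature: 1007.6500 + 19.4444 = 1027.0944°C.
In Fahrenheit: 1027.0944 × 1.8 + 32 = 1880.77°F.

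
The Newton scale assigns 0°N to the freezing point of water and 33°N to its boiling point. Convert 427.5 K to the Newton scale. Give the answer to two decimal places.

50.94°N

First in Celsius: 427.5 - 273.15 = 154.3500°C.
Linearly onto the Newton scale: 0 + (154.3500 / 100) × (33 - 0) = 50.94°N.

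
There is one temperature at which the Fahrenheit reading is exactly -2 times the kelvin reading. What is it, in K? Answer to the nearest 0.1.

Let K be the kelvin reading. The Fahrenheit reading is F = 1.8·K - 459.67.
Require F = -2·K: 1.8·K - 459.67 = -2·K.
(3.8)·K = 459.67  ⇒  K = 121.0.

121.0 K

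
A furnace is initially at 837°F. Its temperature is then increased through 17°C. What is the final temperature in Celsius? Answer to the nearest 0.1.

Initial temperature in Celsius: (837 - 32) × 5/9 = 447.2222°C.
Final Celsius temperature: 447.2222 + 17.0000 = 464.2222°C.

464.2°C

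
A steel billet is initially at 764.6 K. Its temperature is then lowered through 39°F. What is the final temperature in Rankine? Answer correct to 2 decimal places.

Initial temperature in Celsius: 764.6 - 273.15 = 491.4500°C.
The 39°F change is an interval, so only the factor 5/9 applies: -39 × 5/9 = -21.6667°C.
Final Celsius temperature: 491.4500 - 21.6667 = 469.7833°C.
In Rankine: 469.7833 × 1.8 + 491.67 = 1337.28°R.

1337.28°R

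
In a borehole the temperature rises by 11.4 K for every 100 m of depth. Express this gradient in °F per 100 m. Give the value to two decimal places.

20.52 °F/100 m

Since only a temperature interval is involved, the additive offset between the scales drops out.
A change of 1 K is a change of 1.8°F, so 11.4 × 1.8 = 20.52.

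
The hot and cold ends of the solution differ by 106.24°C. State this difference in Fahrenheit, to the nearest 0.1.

Only the scale ratio 1.8 matters for a change in temperature.
106.24 × 1.8 = 191.2.

191.2°F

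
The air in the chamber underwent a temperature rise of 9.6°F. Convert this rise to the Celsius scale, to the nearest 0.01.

An interval of 1°F corresponds to 5/9°C.
9.6 × 5/9 = 5.33.

5.33°C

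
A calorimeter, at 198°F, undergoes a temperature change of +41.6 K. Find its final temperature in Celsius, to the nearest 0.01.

Initial temperature in Celsius: (198 - 32) × 5/9 = 92.2222°C.
The 41.6 K change is an interval; Kelvin and Celsius degrees are the same size, so ΔC = +41.6°C.
Final Celsius temperature: 92.2222 + 41.6000 = 133.8222°C.

133.82°C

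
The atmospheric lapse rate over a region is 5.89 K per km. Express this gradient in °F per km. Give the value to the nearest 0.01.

Since only a temperature interval is involved, the additive offset between the scales drops out.
A change of 1 K is a change of 1.8°F, so 5.89 × 1.8 = 10.60.

10.60 °F/km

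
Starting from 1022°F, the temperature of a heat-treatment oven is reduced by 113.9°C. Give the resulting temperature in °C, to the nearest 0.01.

Initial temperature in Celsius: (1022 - 32) × 5/9 = 550.0000°C.
Final Celsius temperature: 550.0000 - 113.9000 = 436.1000°C.

436.10°C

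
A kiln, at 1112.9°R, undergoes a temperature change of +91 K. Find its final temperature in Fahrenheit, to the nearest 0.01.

Initial temperature in Celsius: (1112.9 - 491.67) × 5/9 = 345.1278°C.
The 91 K change is an interval; Kelvin and Celsius degrees are the same size, so ΔC = +91°C.
Final Celsius temperature: 345.1278 + 91.0000 = 436.1278°C.
In Fahrenheit: 436.1278 × 1.8 + 32 = 817.03°F.

817.03°F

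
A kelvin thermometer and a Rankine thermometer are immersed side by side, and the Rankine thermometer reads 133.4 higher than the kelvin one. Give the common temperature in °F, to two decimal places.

Let x be the kelvin reading; then the Rankine reading is 1.8·x.
(1.8·x) - x = 133.4  ⇒  (0.8)·x = 133.4  ⇒  x = 166.7500 K.
In Celsius: 166.75 - 273.15 = -106.4000°C.
In Fahrenheit: -106.4000 × 1.8 + 32 = -159.52°F.

-159.52°F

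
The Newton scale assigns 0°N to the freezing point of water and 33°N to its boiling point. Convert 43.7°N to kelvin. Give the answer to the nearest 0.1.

Linear interpolation between the fixed points: C = (43.7 - 0) × 100 / (33 - 0) = 132.4242°C.
Then 132.4242 + 273.15 = 405.6 K.

405.6 K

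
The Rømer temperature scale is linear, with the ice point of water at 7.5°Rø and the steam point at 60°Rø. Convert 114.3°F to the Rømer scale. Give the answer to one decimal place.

First in Celsius: (114.3 - 32) × 5/9 = 45.7222°C.
Linearly onto the Rømer scale: 7.5 + (45.7222 / 100) × (60 - 7.5) = 31.5°Rø.

31.5°Rø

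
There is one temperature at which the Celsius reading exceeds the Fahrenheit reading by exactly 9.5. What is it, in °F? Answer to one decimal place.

-61.4°F

Let F be the Fahrenheit reading. The Celsius reading is C = 5/9·F - 17.7778.
Require C - F = 9.5: (-4/9)·F - 17.7778 = 9.5.
F = (9.5 + 17.7778) / (-4/9) = -61.4.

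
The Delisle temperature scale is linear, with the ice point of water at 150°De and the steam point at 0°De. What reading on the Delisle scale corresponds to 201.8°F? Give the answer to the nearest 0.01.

First in Celsius: (201.8 - 32) × 5/9 = 94.3333°C.
Linearly onto the Delisle scale: 150 + (94.3333 / 100) × (0 - 150) = 8.50°De.

8.50°De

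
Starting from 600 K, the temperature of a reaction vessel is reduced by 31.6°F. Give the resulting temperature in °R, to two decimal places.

Initial temperature in Celsius: 600 - 273.15 = 326.8500°C.
The 31.6°F change is an interval, so only the factor 5/9 applies: -31.6 × 5/9 = -17.5556°C.
Final Celsius temperature: 326.8500 - 17.5556 = 309.2944°C.
In Rankine: 309.2944 × 1.8 + 491.67 = 1048.40°R.

1048.40°R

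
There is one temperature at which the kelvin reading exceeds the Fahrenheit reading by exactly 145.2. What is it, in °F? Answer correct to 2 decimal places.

Let F be the Fahrenheit reading. The kelvin reading is K = 5/9·F + 255.372.
Require K - F = 145.2: (-4/9)·F + 255.372 = 145.2.
F = (145.2 - 255.372) / (-4/9) = 247.89.

247.89°F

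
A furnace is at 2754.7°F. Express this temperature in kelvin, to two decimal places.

In Celsius: (2754.7 - 32) × 5/9 = 1512.6111°C.
In kelvin: 1512.6111 + 273.15 = 1785.76 K.

1785.76 K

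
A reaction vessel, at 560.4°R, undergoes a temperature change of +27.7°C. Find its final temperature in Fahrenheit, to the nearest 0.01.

150.59°F

Initial temperature in Celsius: (560.4 - 491.67) × 5/9 = 38.1833°C.
Final Celsius temperature: 38.1833 + 27.7000 = 65.8833°C.
In Fahrenheit: 65.8833 × 1.8 + 32 = 150.59°F.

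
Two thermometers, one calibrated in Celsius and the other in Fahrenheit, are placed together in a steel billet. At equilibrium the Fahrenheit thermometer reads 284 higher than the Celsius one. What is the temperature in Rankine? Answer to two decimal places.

1058.67°R

Let x be the Celsius reading; then the Fahrenheit reading is 1.8·x + 32.
(1.8·x + 32) - x = 284  ⇒  (0.8)·x = 252  ⇒  x = 315.0000°C.
In Rankine: 315.0000 × 1.8 + 491.67 = 1058.67°R.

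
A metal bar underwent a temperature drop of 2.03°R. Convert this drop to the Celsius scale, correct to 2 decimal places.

Only the scale ratio 5/9 matters for a change in temperature.
2.03 × 5/9 = 1.13.

1.13°C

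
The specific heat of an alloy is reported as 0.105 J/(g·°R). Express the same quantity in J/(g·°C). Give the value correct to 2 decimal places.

0.19 J/(g·°C)

The quantity depends on a temperature interval, so only the ratio of degree sizes applies; the offset between the scales is irrelevant.
A change of 1°C is a change of 1.8°R, so per °C the value is 0.105 × 1.8 = 0.19.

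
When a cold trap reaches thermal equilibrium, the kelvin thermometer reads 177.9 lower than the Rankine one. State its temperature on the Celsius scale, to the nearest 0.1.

-50.8°C

Let x be the Rankine reading; then the kelvin reading is 5/9·x.
(5/9·x) - x = -177.9  ⇒  (-4/9)·x = -177.9  ⇒  x = 400.2750°R.
In Celsius: (400.275 - 491.67) × 5/9 = -50.8°C.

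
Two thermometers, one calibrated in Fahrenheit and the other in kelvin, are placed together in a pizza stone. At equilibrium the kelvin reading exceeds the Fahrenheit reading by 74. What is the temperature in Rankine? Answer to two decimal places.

867.76°R

Let x be the Fahrenheit reading; then the kelvin reading is 5/9·x + 255.372.
(5/9·x + 255.372) - x = 74  ⇒  (-4/9)·x = -181.372  ⇒  x = 408.0875°F.
In Celsius: (408.0875 - 32) × 5/9 = 208.9375°C.
In Rankine: 208.9375 × 1.8 + 491.67 = 867.76°R.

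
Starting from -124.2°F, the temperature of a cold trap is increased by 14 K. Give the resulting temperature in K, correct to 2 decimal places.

200.37 K

Initial temperature in Celsius: (-124.2 - 32) × 5/9 = -86.7778°C.
The 14 K change is an interval; Kelvin and Celsius degrees are the same size, so ΔC = +14°C.
Final Celsius temperature: -86.7778 + 14.0000 = -72.7778°C.
In kelvin: -72.7778 + 273.15 = 200.37 K.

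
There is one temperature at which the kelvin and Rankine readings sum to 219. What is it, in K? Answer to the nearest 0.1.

78.2 K

Let K be the kelvin reading. The Rankine reading is R = 1.8·K.
Require K + R = 219: (2.8)·K = 219.
K = (219) / (2.8) = 78.2.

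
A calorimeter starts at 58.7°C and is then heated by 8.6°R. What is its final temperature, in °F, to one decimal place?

146.3°F

The 8.6°R change is an interval, so only the factor 5/9 applies: +8.6 × 5/9 = +4.7778°C.
Final Celsius temperature: 58.7000 + 4.7778 = 63.4778°C.
In Fahrenheit: 63.4778 × 1.8 + 32 = 146.3°F.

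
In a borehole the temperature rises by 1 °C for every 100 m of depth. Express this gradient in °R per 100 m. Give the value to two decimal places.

Since only a temperature interval is involved, the additive offset between the scales drops out.
A change of 1°C is a change of 1.8°R, so 1 × 1.8 = 1.80.

1.80 °R/100 m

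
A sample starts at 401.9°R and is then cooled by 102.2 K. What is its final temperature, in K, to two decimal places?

121.08 K

Initial temperature in Celsius: (401.9 - 491.67) × 5/9 = -49.8722°C.
The 102.2 K change is an interval; Kelvin and Celsius degrees are the same size, so ΔC = -102.2°C.
Final Celsius temperature: -49.8722 - 102.2000 = -152.0722°C.
In kelvin: -152.0722 + 273.15 = 121.08 K.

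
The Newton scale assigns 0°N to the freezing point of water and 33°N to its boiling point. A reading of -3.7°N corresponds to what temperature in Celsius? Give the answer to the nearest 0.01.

Linear interpolation between the fixed points: C = (-3.7 - 0) × 100 / (33 - 0) = -11.2121°C.

-11.21°C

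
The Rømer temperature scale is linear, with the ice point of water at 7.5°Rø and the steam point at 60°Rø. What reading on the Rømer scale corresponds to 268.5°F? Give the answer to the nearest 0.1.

76.5°Rø

First in Celsius: (268.5 - 32) × 5/9 = 131.3889°C.
Linearly onto the Rømer scale: 7.5 + (131.3889 / 100) × (60 - 7.5) = 76.5°Rø.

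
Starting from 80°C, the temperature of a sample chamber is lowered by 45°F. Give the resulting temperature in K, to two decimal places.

The 45°F change is an interval, so only the factor 5/9 applies: -45 × 5/9 = -25.0000°C.
Final Celsius temperature: 80.0000 - 25.0000 = 55.0000°C.
In kelvin: 55.0000 + 273.15 = 328.15 K.

328.15 K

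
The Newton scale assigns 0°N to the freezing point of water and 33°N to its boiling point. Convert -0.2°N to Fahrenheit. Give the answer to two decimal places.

30.91°F

Linear interpolation between the fixed points: C = (-0.2 - 0) × 100 / (33 - 0) = -0.6061°C.
Then -0.6061 × 1.8 + 32 = 30.91°F.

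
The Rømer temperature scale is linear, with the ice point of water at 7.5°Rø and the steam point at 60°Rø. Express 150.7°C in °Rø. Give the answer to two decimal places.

Linearly onto the Rømer scale: 7.5 + (150.7000 / 100) × (60 - 7.5) = 86.62°Rø.

86.62°Rø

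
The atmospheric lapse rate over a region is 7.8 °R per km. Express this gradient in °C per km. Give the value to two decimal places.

Since only a temperature interval is involved, the additive offset between the scales drops out.
A change of 1°R is a change of 5/9°C, so 7.8 × 5/9 = 4.33.

4.33 °C/km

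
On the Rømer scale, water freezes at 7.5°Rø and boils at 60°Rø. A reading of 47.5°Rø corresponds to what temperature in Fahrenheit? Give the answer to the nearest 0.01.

169.14°F

Linear interpolation between the fixed points: C = (47.5 - 7.5) × 100 / (60 - 7.5) = 76.1905°C.
Then 76.1905 × 1.8 + 32 = 169.14°F.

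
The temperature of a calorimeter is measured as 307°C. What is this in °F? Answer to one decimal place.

584.6°F

In Fahrenheit: 307.0000 × 1.8 + 32 = 584.6°F.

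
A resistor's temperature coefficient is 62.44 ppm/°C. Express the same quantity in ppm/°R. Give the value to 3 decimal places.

34.689 ppm/°R

The quantity depends on a temperature interval, so only the ratio of degree sizes applies; the offset between the scales is irrelevant.
A change of 1°R is a change of 5/9°C, so per °R the value is 62.44 × 5/9 = 34.689.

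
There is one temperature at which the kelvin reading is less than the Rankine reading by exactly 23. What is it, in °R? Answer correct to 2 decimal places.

Let R be the Rankine reading. The kelvin reading is K = 5/9·R.
Require K - R = -23: (-4/9)·R = -23.
R = (-23) / (-4/9) = 51.75.

51.75°R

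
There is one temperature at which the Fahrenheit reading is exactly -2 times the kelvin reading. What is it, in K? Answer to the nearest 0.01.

120.97 K

Let K be the kelvin reading. The Fahrenheit reading is F = 1.8·K - 459.67.
Require F = -2·K: 1.8·K - 459.67 = -2·K.
(3.8)·K = 459.67  ⇒  K = 120.97.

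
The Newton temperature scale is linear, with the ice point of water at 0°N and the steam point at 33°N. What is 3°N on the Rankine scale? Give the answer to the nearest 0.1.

Linear interpolation between the fixed points: C = (3 - 0) × 100 / (33 - 0) = 9.0909°C.
Then 9.0909 × 1.8 + 491.67 = 508.0°R.

508.0°R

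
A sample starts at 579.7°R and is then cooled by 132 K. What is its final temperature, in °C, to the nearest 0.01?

Initial temperature in Celsius: (579.7 - 491.67) × 5/9 = 48.9056°C.
The 132 K change is an interval; Kelvin and Celsius degrees are the same size, so ΔC = -132°C.
Final Celsius temperature: 48.9056 - 132.0000 = -83.0944°C.

-83.09°C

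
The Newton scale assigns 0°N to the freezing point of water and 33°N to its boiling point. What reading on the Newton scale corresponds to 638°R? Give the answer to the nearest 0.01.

First in Celsius: (638 - 491.67) × 5/9 = 81.2944°C.
Linearly onto the Newton scale: 0 + (81.2944 / 100) × (33 - 0) = 26.83°N.

26.83°N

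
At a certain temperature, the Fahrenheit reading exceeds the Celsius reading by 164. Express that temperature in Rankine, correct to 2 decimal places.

788.67°R

Let x be the Fahrenheit reading; then the Celsius reading is 5/9·x - 17.7778.
(5/9·x - 17.7778) - x = -164  ⇒  (-4/9)·x = -146.222  ⇒  x = 329.0000°F.
In Celsius: (329 - 32) × 5/9 = 165.0000°C.
In Rankine: 165.0000 × 1.8 + 491.67 = 788.67°R.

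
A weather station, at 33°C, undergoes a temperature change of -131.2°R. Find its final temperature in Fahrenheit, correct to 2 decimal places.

The 131.2°R change is an interval, so only the factor 5/9 applies: -131.2 × 5/9 = -72.8889°C.
Final Celsius temperature: 33.0000 - 72.8889 = -39.8889°C.
In Fahrenheit: -39.8889 × 1.8 + 32 = -39.80°F.

-39.80°F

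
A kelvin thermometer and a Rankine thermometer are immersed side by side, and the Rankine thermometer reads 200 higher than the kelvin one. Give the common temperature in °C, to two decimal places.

-23.15°C

Let x be the kelvin reading; then the Rankine reading is 1.8·x.
(1.8·x) - x = 200  ⇒  (0.8)·x = 200  ⇒  x = 250.0000 K.
In Celsius: 250 - 273.15 = -23.15°C.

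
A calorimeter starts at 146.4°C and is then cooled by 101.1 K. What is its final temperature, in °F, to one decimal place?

113.5°F

The 101.1 K change is an interval; Kelvin and Celsius degrees are the same size, so ΔC = -101.1°C.
Final Celsius temperature: 146.4000 - 101.1000 = 45.3000°C.
In Fahrenheit: 45.3000 × 1.8 + 32 = 113.5°F.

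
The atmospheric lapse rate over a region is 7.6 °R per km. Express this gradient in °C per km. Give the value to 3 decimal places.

Since only a temperature interval is involved, the additive offset between the scales drops out.
A change of 1°R is a change of 5/9°C, so 7.6 × 5/9 = 4.222.

4.222 °C/km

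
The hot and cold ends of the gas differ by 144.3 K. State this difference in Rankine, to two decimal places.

259.74°R

An interval of 1 K corresponds to 1.8°R.
144.3 × 1.8 = 259.74.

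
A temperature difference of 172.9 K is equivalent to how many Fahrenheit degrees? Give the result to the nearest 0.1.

311.2°F

An interval of 1 K corresponds to 1.8°F.
172.9 × 1.8 = 311.2.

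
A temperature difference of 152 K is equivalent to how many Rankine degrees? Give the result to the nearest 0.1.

273.6°R

Only the scale ratio 1.8 matters for a change in temperature.
152 × 1.8 = 273.6.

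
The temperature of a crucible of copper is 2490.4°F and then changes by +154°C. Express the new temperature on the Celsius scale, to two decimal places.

Initial temperature in Celsius: (2490.4 - 32) × 5/9 = 1365.7778°C.
Final Celsius temperature: 1365.7778 + 154.0000 = 1519.7778°C.

1519.78°C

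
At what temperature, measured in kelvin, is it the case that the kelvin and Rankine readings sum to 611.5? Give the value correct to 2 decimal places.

Let K be the kelvin reading. The Rankine reading is R = 1.8·K.
Require K + R = 611.5: (2.8)·K = 611.5.
K = (611.5) / (2.8) = 218.39.

218.39 K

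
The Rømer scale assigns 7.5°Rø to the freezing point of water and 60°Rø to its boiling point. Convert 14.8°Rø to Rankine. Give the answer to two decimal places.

Linear interpolation between the fixed points: C = (14.8 - 7.5) × 100 / (60 - 7.5) = 13.9048°C.
Then 13.9048 × 1.8 + 491.67 = 516.70°R.

516.70°R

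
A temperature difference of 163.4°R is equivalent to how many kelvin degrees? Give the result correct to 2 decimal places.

For a temperature interval the offset drops out; only the factor 5/9 applies.
163.4 × 5/9 = 90.78.

90.78 K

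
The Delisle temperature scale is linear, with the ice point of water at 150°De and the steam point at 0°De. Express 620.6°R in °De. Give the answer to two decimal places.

42.56°De

First in Celsius: (620.6 - 491.67) × 5/9 = 71.6278°C.
Linearly onto the Delisle scale: 150 + (71.6278 / 100) × (0 - 150) = 42.56°De.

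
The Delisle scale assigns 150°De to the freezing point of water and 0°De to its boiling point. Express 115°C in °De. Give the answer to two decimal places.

Linearly onto the Delisle scale: 150 + (115.0000 / 100) × (0 - 150) = -22.50°De.

-22.50°De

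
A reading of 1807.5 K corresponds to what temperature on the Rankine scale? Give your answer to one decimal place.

In Celsius: 1807.5 - 273.15 = 1534.3500°C.
In Rankine: 1534.3500 × 1.8 + 491.67 = 3253.5°R.

3253.5°R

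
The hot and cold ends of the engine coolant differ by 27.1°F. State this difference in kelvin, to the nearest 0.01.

15.06 K

An interval of 1°F corresponds to 5/9 K.
27.1 × 5/9 = 15.06.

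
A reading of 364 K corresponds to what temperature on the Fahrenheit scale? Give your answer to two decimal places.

195.53°F

In Celsius: 364 - 273.15 = 90.8500°C.
In Fahrenheit: 90.8500 × 1.8 + 32 = 195.53°F.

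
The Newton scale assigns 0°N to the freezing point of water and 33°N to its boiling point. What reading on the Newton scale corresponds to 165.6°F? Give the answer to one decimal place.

First in Celsius: (165.6 - 32) × 5/9 = 74.2222°C.
Linearly onto the Newton scale: 0 + (74.2222 / 100) × (33 - 0) = 24.5°N.

24.5°N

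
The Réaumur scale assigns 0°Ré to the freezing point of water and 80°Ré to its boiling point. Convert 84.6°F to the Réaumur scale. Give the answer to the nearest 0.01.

23.38°Ré

First in Celsius: (84.6 - 32) × 5/9 = 29.2222°C.
Linearly onto the Réaumur scale: 0 + (29.2222 / 100) × (80 - 0) = 23.38°Ré.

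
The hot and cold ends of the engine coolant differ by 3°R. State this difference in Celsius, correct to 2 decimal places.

1.67°C

For a temperature interval the offset drops out; only the factor 5/9 applies.
3 × 5/9 = 1.67.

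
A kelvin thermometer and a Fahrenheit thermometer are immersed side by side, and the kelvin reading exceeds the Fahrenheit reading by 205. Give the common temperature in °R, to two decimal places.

Let x be the kelvin reading; then the Fahrenheit reading is 1.8·x - 459.67.
(1.8·x - 459.67) - x = -205  ⇒  (0.8)·x = 254.67  ⇒  x = 318.3375 K.
In Celsius: 318.3375 - 273.15 = 45.1875°C.
In Rankine: 45.1875 × 1.8 + 491.67 = 573.01°R.

573.01°R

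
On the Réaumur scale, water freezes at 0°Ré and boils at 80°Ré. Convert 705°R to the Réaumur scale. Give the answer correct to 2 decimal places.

First in Celsius: (705 - 491.67) × 5/9 = 118.5167°C.
Linearly onto the Réaumur scale: 0 + (118.5167 / 100) × (80 - 0) = 94.81°Ré.

94.81°Ré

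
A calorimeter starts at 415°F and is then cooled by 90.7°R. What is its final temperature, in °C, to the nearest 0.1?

Initial temperature in Celsius: (415 - 32) × 5/9 = 212.7778°C.
The 90.7°R change is an interval, so only the factor 5/9 applies: -90.7 × 5/9 = -50.3889°C.
Final Celsius temperature: 212.7778 - 50.3889 = 162.3889°C.

162.4°C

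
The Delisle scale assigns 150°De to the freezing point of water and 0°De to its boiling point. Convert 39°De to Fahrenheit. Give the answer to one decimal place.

165.2°F

Linear interpolation between the fixed points: C = (39 - 150) × 100 / (0 - 150) = 74.0000°C.
Then 74.0000 × 1.8 + 32 = 165.2°F.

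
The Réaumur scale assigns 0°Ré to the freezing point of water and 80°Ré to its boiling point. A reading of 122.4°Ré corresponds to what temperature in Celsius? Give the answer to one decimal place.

Linear interpolation between the fixed points: C = (122.4 - 0) × 100 / (80 - 0) = 153.0000°C.

153.0°C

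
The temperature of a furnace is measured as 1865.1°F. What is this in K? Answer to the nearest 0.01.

1291.54 K

In Celsius: (1865.1 - 32) × 5/9 = 1018.3889°C.
In kelvin: 1018.3889 + 273.15 = 1291.54 K.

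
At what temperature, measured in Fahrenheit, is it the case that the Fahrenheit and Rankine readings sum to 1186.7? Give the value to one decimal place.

Let F be the Fahrenheit reading. The Rankine reading is R = 1·F + 459.67.
Require F + R = 1186.7: (2)·F + 459.67 = 1186.7.
F = (1186.7 - 459.67) / (2) = 363.5.

363.5°F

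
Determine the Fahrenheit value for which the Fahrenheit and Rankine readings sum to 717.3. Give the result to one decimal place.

Let F be the Fahrenheit reading. The Rankine reading is R = 1·F + 459.67.
Require F + R = 717.3: (2)·F + 459.67 = 717.3.
F = (717.3 - 459.67) / (2) = 128.8.

128.8°F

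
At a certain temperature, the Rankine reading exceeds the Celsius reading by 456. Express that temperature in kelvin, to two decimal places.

228.56 K

Let x be the Rankine reading; then the Celsius reading is 5/9·x - 273.15.
(5/9·x - 273.15) - x = -456  ⇒  (-4/9)·x = -182.85  ⇒  x = 411.4125°R.
In Celsius: (411.4125 - 491.67) × 5/9 = -44.5875°C.
In kelvin: -44.5875 + 273.15 = 228.56 K.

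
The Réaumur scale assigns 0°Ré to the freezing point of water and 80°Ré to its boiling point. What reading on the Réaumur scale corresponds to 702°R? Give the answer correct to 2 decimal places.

First in Celsius: (702 - 491.67) × 5/9 = 116.8500°C.
Linearly onto the Réaumur scale: 0 + (116.8500 / 100) × (80 - 0) = 93.48°Ré.

93.48°Ré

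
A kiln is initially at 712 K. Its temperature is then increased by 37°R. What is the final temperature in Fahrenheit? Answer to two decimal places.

Initial temperature in Celsius: 712 - 273.15 = 438.8500°C.
The 37°R change is an interval, so only the factor 5/9 applies: +37 × 5/9 = +20.5556°C.
Final Celsius temperature: 438.8500 + 20.5556 = 459.4056°C.
In Fahrenheit: 459.4056 × 1.8 + 32 = 858.93°F.

858.93°F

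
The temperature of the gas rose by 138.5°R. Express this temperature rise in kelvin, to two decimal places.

76.94 K

Only the scale ratio 5/9 matters for a change in temperature.
138.5 × 5/9 = 76.94.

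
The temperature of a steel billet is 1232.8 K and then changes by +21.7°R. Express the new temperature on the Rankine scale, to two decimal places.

2240.74°R

Initial temperature in Celsius: 1232.8 - 273.15 = 959.6500°C.
The 21.7°R change is an interval, so only the factor 5/9 applies: +21.7 × 5/9 = +12.0556°C.
Final Celsius temperature: 959.6500 + 12.0556 = 971.7056°C.
In Rankine: 971.7056 × 1.8 + 491.67 = 2240.74°R.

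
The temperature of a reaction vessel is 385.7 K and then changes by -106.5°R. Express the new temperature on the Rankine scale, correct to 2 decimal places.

Initial temperature in Celsius: 385.7 - 273.15 = 112.5500°C.
The 106.5°R change is an interval, so only the factor 5/9 applies: -106.5 × 5/9 = -59.1667°C.
Final Celsius temperature: 112.5500 - 59.1667 = 53.3833°C.
In Rankine: 53.3833 × 1.8 + 491.67 = 587.76°R.

587.76°R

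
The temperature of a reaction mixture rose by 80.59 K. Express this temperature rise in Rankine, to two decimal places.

Only the scale ratio 1.8 matters for a change in temperature.
80.59 × 1.8 = 145.06.

145.06°R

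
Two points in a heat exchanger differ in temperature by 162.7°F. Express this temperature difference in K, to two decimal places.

Only the scale ratio 5/9 matters for a change in temperature.
162.7 × 5/9 = 90.39.

90.39 K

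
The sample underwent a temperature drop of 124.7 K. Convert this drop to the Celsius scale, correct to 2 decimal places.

Kelvin and Celsius degrees are the same size, so the interval is unchanged: 124.70.

124.70°C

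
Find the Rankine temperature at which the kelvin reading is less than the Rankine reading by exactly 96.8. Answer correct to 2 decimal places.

217.80°R

Let R be the Rankine reading. The kelvin reading is K = 5/9·R.
Require K - R = -96.8: (-4/9)·R = -96.8.
R = (-96.8) / (-4/9) = 217.80.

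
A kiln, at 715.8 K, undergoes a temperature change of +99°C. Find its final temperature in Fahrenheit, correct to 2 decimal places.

1006.97°F

Initial temperature in Celsius: 715.8 - 273.15 = 442.6500°C.
Final Celsius temperature: 442.6500 + 99.0000 = 541.6500°C.
In Fahrenheit: 541.6500 × 1.8 + 32 = 1006.97°F.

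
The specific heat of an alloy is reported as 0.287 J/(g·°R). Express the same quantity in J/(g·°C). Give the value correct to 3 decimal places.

0.517 J/(g·°C)

Since only a temperature interval is involved, the additive offset between the scales drops out.
A change of 1°C is a change of 1.8°R, so per °C the value is 0.287 × 1.8 = 0.517.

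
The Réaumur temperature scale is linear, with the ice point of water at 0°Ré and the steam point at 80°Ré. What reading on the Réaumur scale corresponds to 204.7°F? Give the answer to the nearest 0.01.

76.76°Ré

First in Celsius: (204.7 - 32) × 5/9 = 95.9444°C.
Linearly onto the Réaumur scale: 0 + (95.9444 / 100) × (80 - 0) = 76.76°Ré.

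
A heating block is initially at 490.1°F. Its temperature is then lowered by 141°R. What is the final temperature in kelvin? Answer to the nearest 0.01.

449.32 K

Initial temperature in Celsius: (490.1 - 32) × 5/9 = 254.5000°C.
The 141°R change is an interval, so only the factor 5/9 applies: -141 × 5/9 = -78.3333°C.
Final Celsius temperature: 254.5000 - 78.3333 = 176.1667°C.
In kelvin: 176.1667 + 273.15 = 449.32 K.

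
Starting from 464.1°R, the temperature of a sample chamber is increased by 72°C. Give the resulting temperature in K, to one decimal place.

Initial temperature in Celsius: (464.1 - 491.67) × 5/9 = -15.3167°C.
Final Celsius temperature: -15.3167 + 72.0000 = 56.6833°C.
In kelvin: 56.6833 + 273.15 = 329.8 K.

329.8 K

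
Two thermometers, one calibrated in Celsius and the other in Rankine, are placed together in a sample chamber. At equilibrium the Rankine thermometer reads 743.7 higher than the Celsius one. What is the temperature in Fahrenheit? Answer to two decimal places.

599.07°F

Let x be the Celsius reading; then the Rankine reading is 1.8·x + 491.67.
(1.8·x + 491.67) - x = 743.7  ⇒  (0.8)·x = 252.03  ⇒  x = 315.0375°C.
In Fahrenheit: 315.0375 × 1.8 + 32 = 599.07°F.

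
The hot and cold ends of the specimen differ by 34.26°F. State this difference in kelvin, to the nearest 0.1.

For a temperature interval the offset drops out; only the factor 5/9 applies.
34.26 × 5/9 = 19.0.

19.0 K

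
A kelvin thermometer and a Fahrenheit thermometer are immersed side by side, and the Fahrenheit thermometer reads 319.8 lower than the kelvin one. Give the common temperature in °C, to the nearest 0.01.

Let x be the kelvin reading; then the Fahrenheit reading is 1.8·x - 459.67.
(1.8·x - 459.67) - x = -319.8  ⇒  (0.8)·x = 139.87  ⇒  x = 174.8375 K.
In Celsius: 174.8375 - 273.15 = -98.31°C.

-98.31°C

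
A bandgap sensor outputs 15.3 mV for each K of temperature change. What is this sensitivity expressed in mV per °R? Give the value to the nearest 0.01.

8.50 mV per °R

The quantity depends on a temperature interval, so only the ratio of degree sizes applies; the offset between the scales is irrelevant.
A change of 1°R is a change of 5/9 K, so per °R the value is 15.3 × 5/9 = 8.50.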